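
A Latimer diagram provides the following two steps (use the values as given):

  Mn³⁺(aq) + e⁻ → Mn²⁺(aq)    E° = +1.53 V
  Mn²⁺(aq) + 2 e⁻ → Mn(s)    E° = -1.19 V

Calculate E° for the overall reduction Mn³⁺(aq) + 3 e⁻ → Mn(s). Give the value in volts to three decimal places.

Standard free energies of sequential steps add: ΔG°₃ = ΔG°₁ + ΔG°₂, so n₃E°₃ = n₁E°₁ + n₂E°₂.
E°₃ = (1×+1.53 + 2×-1.19) / 3 = (-0.850) / 3 = -0.283 V.

-0.283 V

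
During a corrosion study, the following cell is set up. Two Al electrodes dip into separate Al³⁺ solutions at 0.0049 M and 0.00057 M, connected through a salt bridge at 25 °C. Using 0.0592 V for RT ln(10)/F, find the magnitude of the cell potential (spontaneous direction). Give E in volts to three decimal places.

+0.018 V

For a concentration cell E°cell = 0. The 0.0049 M side is the cathode (reduction is favoured where [Al³⁺] is higher).
With n = 3, E = −(0.0592/3) log([Al³⁺]ₐₙ/[Al³⁺]꜀ₐₜ) = −(0.0592/3) log(0.00057/0.0049) = −(0.0592/3)(-0.934) = +0.018 V.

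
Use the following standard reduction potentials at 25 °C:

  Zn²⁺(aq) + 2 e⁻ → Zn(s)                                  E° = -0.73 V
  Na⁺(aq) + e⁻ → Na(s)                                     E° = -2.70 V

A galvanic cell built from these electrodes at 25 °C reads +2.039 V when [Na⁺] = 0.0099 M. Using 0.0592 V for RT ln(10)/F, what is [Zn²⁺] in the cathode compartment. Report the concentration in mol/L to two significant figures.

Zn²⁺/Zn is the cathode, Na⁺/Na the anode: E°cell = +1.97 V, n = 2.
Overall reaction: Zn²⁺(aq) + 2 Na(s) → Zn(s) + 2 Na⁺(aq); Q = [Na⁺]^2/[Zn²⁺]^1.
From E = E° − (0.0592/n) log Q: log Q = (E° − E)·n/0.0592 = (+1.97 − (+2.039))·2/0.0592 = -2.3311.
So 1·log[Zn²⁺] = 2·log(0.0099) − log Q = -4.0087 − (-2.3311) = -1.6776; [Zn²⁺] = 10^(-1.6776) ≈ 0.021 M.

0.021 M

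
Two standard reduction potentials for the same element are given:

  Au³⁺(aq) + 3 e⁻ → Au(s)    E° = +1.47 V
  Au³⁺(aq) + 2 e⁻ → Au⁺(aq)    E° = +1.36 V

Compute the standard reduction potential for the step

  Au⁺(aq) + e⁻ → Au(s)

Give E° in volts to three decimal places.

+1.690 V

Sequential free energies add, so n₃E°₃ = n₁E°₁ + n₂E°₂.
With n₃ = 3, and the known step contributing 2×(+1.36) V, the unknown satisfies 1·E° = 3×(+1.47) − 2×(+1.36) = +1.690.
E° = +1.690 / 1 = +1.690 V.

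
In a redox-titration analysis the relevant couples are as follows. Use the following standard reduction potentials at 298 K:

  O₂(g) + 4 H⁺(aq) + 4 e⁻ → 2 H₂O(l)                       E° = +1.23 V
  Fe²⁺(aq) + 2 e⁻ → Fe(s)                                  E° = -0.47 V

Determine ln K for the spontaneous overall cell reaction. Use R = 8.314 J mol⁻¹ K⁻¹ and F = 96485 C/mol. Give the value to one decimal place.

Cathode: O₂/H₂O; anode: Fe²⁺/Fe. E°cell = (+1.23) − (-0.47) = +1.70 V, with n = 4.
ΔG° = −nFE° = −RT ln K, so ln K = nFE°/(RT) = (4)(96485)(+1.70) / ((8.314)(298)) = 264.815.

264.8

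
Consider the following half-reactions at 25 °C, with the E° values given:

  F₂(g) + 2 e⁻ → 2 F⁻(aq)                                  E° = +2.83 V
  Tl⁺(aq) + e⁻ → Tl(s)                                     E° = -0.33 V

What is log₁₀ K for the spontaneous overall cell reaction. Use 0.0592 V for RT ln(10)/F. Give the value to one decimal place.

Cathode: F₂/F⁻; anode: Tl⁺/Tl. E°cell = +3.16 V, n = 2.
log K = nE°cell / 0.0592 = (2)(+3.16) / 0.0592 = 106.8.

106.8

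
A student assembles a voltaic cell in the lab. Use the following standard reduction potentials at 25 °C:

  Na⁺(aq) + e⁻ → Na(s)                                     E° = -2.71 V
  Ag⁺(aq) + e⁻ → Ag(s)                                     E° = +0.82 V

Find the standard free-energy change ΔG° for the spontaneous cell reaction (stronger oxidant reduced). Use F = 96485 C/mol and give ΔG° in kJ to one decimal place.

-340.6 kJ

Ag⁺/Ag (E° = +0.82 V) is the cathode; Na⁺/Na (E° = -2.71 V) is the anode, so E°cell = +3.53 V.
Balancing electrons gives n = 1 (lcm of 1 and 1).
ΔG° = −nFE° = −(1)(96485)(+3.53) = -340,592 J = -340.6 kJ.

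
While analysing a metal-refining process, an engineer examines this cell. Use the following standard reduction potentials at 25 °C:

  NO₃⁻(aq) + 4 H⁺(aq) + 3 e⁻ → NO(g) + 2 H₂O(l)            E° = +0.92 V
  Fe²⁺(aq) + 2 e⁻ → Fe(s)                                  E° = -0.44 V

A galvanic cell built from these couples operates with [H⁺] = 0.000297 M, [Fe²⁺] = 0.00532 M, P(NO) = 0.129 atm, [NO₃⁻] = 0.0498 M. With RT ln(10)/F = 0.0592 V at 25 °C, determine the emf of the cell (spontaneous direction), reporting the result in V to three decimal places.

+1.141 V

NO₃⁻/NO is the cathode (higher E°), Fe²⁺/Fe the anode: E°cell = +0.92 − (-0.44) = +1.36 V, n = 6.
Overall: 2 NO₃⁻(aq) + 8 H⁺(aq) + 3 Fe(s) → 2 NO(g) + 4 H₂O(l) + 3 Fe²⁺(aq)
Q = P(NO)^2·[Fe²⁺]^3 / ([NO₃⁻]^2·[H⁺]^8); log Q = 22.222.
E = E° − (0.0592/n) log Q = +1.36 − (0.0592/6)(22.222) = +1.141 V.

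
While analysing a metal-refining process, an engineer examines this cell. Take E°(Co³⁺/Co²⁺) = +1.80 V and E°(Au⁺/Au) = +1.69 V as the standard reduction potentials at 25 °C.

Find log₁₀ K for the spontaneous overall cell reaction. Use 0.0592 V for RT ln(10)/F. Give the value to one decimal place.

1.9

Cathode: Co³⁺/Co²⁺; anode: Au⁺/Au. E°cell = +0.11 V, n = 1.
log K = nE°cell / 0.0592 = (1)(+0.11) / 0.0592 = 1.9.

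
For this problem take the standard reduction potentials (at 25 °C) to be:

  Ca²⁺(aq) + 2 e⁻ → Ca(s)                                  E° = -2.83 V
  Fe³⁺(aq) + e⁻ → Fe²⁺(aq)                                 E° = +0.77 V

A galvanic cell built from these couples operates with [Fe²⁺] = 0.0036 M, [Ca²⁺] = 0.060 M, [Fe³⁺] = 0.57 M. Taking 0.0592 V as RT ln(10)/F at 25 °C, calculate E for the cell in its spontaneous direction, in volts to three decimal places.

+3.766 V

Fe³⁺/Fe²⁺ is the cathode (higher E°), Ca²⁺/Ca the anode: E°cell = +0.77 − (-2.83) = +3.60 V, n = 2.
Overall: 2 Fe³⁺(aq) + Ca(s) → 2 Fe²⁺(aq) + Ca²⁺(aq)
Q = [Fe²⁺]^2·[Ca²⁺] / ([Fe³⁺]^2); log Q = -5.621.
E = E° − (0.0592/n) log Q = +3.60 − (0.0592/2)(-5.621) = +3.766 V.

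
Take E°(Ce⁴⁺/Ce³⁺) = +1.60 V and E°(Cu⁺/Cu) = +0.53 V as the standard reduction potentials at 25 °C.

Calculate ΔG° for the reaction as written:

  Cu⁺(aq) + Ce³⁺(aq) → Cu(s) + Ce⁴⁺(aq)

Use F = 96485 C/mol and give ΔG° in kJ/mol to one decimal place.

+103.2 kJ/mol

As written, Cu⁺/Cu is reduced (cathode) and Ce⁴⁺/Ce³⁺ is oxidised (anode), so E°cell = (+0.53) − (+1.60) = -1.07 V.
Balancing electrons gives n = 1.
ΔG° = −nFE° = −(1)(96485)(-1.07) = 103,239 J = +103.2 kJ/mol.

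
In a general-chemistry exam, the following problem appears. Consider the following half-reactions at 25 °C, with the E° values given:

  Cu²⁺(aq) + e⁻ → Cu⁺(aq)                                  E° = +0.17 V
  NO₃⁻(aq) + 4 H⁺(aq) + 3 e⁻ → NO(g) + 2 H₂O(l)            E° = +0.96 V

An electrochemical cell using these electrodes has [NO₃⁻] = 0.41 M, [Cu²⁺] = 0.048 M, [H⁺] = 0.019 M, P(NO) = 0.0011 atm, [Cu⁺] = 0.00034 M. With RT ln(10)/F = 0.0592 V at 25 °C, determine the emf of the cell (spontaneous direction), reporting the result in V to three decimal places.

NO₃⁻/NO is the cathode (higher E°), Cu²⁺/Cu⁺ the anode: E°cell = +0.96 − (+0.17) = +0.79 V, n = 3.
Overall: NO₃⁻(aq) + 4 H⁺(aq) + 3 Cu⁺(aq) → NO(g) + 2 H₂O(l) + 3 Cu²⁺(aq)
Q = P(NO)·[Cu²⁺]^3 / ([NO₃⁻]·[H⁺]^4·[Cu⁺]^3); log Q = 10.763.
E = E° − (0.0592/n) log Q = +0.79 − (0.0592/3)(10.763) = +0.578 V.

+0.578 V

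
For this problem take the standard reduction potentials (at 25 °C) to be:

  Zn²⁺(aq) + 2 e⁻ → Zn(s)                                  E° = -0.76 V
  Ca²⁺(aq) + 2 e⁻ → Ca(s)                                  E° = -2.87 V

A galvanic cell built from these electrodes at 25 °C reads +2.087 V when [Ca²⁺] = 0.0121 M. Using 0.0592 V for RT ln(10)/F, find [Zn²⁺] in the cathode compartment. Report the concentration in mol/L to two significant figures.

0.0020 M

Zn²⁺/Zn is the cathode, Ca²⁺/Ca the anode: E°cell = +2.11 V, n = 2.
Overall reaction: Zn²⁺(aq) + Ca(s) → Zn(s) + Ca²⁺(aq); Q = [Ca²⁺]^1/[Zn²⁺]^1.
From E = E° − (0.0592/n) log Q: log Q = (E° − E)·n/0.0592 = (+2.11 − (+2.087))·2/0.0592 = 0.7770.
So 1·log[Zn²⁺] = 1·log(0.0121) − log Q = -1.9172 − (0.7770) = -2.6942; [Zn²⁺] = 10^(-2.6942) ≈ 0.0020 M.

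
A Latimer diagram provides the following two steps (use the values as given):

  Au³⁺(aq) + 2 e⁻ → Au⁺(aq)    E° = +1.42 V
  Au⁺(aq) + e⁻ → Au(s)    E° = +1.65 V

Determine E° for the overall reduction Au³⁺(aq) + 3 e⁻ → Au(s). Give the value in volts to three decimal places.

Since ΔG° = −nFE° is additive over sequential reductions, n₃E°₃ = n₁E°₁ + n₂E°₂.
E°₃ = (2×+1.42 + 1×+1.65) / 3 = (+4.490) / 3 = +1.497 V.

+1.497 V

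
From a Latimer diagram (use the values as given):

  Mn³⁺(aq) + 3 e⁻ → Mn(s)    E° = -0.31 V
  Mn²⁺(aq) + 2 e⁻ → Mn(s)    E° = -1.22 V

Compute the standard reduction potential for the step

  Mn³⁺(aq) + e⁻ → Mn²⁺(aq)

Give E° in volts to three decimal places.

Sequential free energies add, so n₃E°₃ = n₁E°₁ + n₂E°₂.
With n₃ = 3, and the known step contributing 2×(-1.22) V, the unknown satisfies 1·E° = 3×(-0.31) − 2×(-1.22) = +1.510.
E° = +1.510 / 1 = +1.510 V.

+1.510 V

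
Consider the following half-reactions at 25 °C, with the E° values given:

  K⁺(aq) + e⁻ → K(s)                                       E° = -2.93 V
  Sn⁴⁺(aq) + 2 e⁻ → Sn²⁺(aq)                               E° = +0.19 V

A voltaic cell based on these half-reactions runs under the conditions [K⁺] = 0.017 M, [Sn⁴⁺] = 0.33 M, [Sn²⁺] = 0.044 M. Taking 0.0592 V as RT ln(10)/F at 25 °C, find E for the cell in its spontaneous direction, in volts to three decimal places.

Sn⁴⁺/Sn²⁺ is the cathode (higher E°), K⁺/K the anode: E°cell = +0.19 − (-2.93) = +3.12 V, n = 2.
Overall: Sn⁴⁺(aq) + 2 K(s) → Sn²⁺(aq) + 2 K⁺(aq)
Q = [Sn²⁺]·[K⁺]^2 / ([Sn⁴⁺]); log Q = -4.414.
E = E° − (0.0592/n) log Q = +3.12 − (0.0592/2)(-4.414) = +3.251 V.

+3.251 V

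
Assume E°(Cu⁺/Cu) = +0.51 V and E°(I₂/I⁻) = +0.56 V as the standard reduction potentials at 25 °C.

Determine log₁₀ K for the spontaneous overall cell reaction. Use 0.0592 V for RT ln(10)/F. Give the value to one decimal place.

1.7

Cathode: I₂/I⁻; anode: Cu⁺/Cu. E°cell = +0.05 V, n = 2.
log K = nE°cell / 0.0592 = (2)(+0.05) / 0.0592 = 1.7.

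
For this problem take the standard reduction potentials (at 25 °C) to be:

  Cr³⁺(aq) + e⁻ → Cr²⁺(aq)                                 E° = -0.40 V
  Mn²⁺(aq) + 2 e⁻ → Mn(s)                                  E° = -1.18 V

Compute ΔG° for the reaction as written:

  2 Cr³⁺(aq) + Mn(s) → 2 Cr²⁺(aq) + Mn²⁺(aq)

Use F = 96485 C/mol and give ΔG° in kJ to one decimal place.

-150.5 kJ

As written, Cr³⁺/Cr²⁺ is reduced (cathode) and Mn²⁺/Mn is oxidised (anode), so E°cell = (-0.40) − (-1.18) = +0.78 V.
Balancing electrons gives n = 2.
ΔG° = −nFE° = −(2)(96485)(+0.78) = -150,517 J = -150.5 kJ.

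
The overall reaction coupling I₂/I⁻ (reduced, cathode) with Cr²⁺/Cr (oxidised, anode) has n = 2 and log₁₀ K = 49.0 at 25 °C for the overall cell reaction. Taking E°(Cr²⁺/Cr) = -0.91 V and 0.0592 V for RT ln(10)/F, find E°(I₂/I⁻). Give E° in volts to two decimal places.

+0.54 V

E°cell = (0.0592/n)·log K = (0.0592/2)(49.0) = +1.450 V.
Since I₂/I⁻ is the cathode and Cr²⁺/Cr the anode, E°cell = E°(I₂/I⁻) − E°(Cr²⁺/Cr).
So E°(I₂/I⁻) = E°cell + E°(Cr²⁺/Cr) = +1.450 + (-0.91) = +0.54 V.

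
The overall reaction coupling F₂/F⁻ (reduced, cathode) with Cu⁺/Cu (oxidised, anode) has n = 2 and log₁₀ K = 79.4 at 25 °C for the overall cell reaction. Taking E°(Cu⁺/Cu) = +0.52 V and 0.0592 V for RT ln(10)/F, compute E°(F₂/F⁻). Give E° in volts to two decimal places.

E°cell = (0.0592/n)·log K = (0.0592/2)(79.4) = +2.350 V.
Since F₂/F⁻ is the cathode and Cu⁺/Cu the anode, E°cell = E°(F₂/F⁻) − E°(Cu⁺/Cu).
So E°(F₂/F⁻) = E°cell + E°(Cu⁺/Cu) = +2.350 + (+0.52) = +2.87 V.

+2.87 V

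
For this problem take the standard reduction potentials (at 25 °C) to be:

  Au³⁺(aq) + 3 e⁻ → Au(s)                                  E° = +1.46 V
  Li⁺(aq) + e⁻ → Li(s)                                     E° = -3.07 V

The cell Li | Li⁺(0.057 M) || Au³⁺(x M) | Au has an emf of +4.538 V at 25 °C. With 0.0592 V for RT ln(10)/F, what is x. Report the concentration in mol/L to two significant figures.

Au³⁺/Au is the cathode, Li⁺/Li the anode: E°cell = +4.53 V, n = 3.
Overall reaction: Au³⁺(aq) + 3 Li(s) → Au(s) + 3 Li⁺(aq); Q = [Li⁺]^3/[Au³⁺]^1.
From E = E° − (0.0592/n) log Q: log Q = (E° − E)·n/0.0592 = (+4.53 − (+4.538))·3/0.0592 = -0.4054.
So 1·log[Au³⁺] = 3·log(0.057) − log Q = -3.7324 − (-0.4054) = -3.3270; [Au³⁺] = 10^(-3.3270) ≈ 0.00047 M.

0.00047 M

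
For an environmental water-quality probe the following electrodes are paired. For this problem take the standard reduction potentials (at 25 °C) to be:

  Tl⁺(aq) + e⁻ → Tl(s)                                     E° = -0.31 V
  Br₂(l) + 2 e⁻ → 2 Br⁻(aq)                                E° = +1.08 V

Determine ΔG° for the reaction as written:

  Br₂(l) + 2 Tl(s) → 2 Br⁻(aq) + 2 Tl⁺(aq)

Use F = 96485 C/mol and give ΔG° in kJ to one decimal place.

-268.2 kJ

As written, Br₂/Br⁻ is reduced (cathode) and Tl⁺/Tl is oxidised (anode), so E°cell = (+1.08) − (-0.31) = +1.39 V.
Balancing electrons gives n = 2.
ΔG° = −nFE° = −(2)(96485)(+1.39) = -268,228 J = -268.2 kJ.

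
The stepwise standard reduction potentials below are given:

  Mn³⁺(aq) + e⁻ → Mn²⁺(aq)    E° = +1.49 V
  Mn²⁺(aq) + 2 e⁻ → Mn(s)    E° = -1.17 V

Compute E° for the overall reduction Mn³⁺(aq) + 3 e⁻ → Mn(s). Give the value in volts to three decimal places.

Standard free energies of sequential steps add: ΔG°₃ = ΔG°₁ + ΔG°₂, so n₃E°₃ = n₁E°₁ + n₂E°₂.
E°₃ = (1×+1.49 + 2×-1.17) / 3 = (-0.850) / 3 = -0.283 V.
E° values themselves are not directly additive — weighting by electron count is essential.

-0.283 V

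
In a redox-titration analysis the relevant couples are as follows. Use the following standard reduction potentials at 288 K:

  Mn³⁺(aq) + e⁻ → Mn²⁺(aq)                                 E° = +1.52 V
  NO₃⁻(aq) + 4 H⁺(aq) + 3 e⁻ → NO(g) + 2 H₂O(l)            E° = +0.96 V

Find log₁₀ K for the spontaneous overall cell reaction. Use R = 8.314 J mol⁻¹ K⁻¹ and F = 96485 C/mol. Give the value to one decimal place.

Cathode: Mn³⁺/Mn²⁺; anode: NO₃⁻/NO. E°cell = (+1.52) − (+0.96) = +0.56 V, with n = 3.
ΔG° = −nFE° = −RT ln K, so ln K = nFE°/(RT) = (3)(96485)(+0.56) / ((8.314)(288)) = 67.697.
log₁₀ K = 67.697 / ln 10 = 29.4.

29.4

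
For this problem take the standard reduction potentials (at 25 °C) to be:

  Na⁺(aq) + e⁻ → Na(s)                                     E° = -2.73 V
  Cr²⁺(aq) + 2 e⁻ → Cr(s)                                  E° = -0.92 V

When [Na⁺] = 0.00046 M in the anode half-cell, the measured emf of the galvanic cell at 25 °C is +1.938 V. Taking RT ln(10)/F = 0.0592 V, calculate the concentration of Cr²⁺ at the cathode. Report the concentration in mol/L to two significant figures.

0.0045 M

Cr²⁺/Cr is the cathode, Na⁺/Na the anode: E°cell = +1.81 V, n = 2.
Overall reaction: Cr²⁺(aq) + 2 Na(s) → Cr(s) + 2 Na⁺(aq); Q = [Na⁺]^2/[Cr²⁺]^1.
From E = E° − (0.0592/n) log Q: log Q = (E° − E)·n/0.0592 = (+1.81 − (+1.938))·2/0.0592 = -4.3243.
So 1·log[Cr²⁺] = 2·log(0.00046) − log Q = -6.6745 − (-4.3243) = -2.3502; [Cr²⁺] = 10^(-2.3502) ≈ 0.0045 M.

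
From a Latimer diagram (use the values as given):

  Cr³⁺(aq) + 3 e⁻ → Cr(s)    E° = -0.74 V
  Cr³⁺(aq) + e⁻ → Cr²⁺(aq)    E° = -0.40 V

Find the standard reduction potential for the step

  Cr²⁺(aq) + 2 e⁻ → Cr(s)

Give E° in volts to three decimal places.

Sequential free energies add, so n₃E°₃ = n₁E°₁ + n₂E°₂.
With n₃ = 3, and the known step contributing 1×(-0.40) V, the unknown satisfies 2·E° = 3×(-0.74) − 1×(-0.40) = -1.820.
E° = -1.820 / 2 = -0.910 V.

-0.910 V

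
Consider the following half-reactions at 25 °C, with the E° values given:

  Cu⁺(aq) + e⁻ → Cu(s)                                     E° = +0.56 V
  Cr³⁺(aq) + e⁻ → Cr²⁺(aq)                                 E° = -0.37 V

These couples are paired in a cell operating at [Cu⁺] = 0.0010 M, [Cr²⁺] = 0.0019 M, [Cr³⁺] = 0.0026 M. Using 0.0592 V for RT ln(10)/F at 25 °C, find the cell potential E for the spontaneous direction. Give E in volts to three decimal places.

Cu⁺/Cu is the cathode (higher E°), Cr³⁺/Cr²⁺ the anode: E°cell = +0.56 − (-0.37) = +0.93 V, n = 1.
Overall: Cu⁺(aq) + Cr²⁺(aq) → Cu(s) + Cr³⁺(aq)
Q = [Cr³⁺] / ([Cu⁺]·[Cr²⁺]); log Q = 3.136.
E = E° − (0.0592/n) log Q = +0.93 − (0.0592/1)(3.136) = +0.744 V.

+0.744 V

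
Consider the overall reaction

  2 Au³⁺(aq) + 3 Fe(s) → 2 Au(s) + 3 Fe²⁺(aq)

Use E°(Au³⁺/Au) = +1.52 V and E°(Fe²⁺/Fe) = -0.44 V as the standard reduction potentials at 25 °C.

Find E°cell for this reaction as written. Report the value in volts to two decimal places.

+1.96 V

The Au³⁺/Au couple has the higher reduction potential, so it is the cathode; Fe²⁺/Fe is oxidised at the anode.
E°cell = E°(cathode) − E°(anode) = (+1.52) − (-0.44) = +1.96 V.
Since E°cell > 0, the reaction is spontaneous under standard conditions.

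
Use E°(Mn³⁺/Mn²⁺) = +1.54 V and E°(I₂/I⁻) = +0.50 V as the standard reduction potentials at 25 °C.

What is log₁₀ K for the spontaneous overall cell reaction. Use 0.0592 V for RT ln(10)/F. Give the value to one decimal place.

35.1

Cathode: Mn³⁺/Mn²⁺; anode: I₂/I⁻. E°cell = +1.04 V, n = 2.
log K = nE°cell / 0.0592 = (2)(+1.04) / 0.0592 = 35.1.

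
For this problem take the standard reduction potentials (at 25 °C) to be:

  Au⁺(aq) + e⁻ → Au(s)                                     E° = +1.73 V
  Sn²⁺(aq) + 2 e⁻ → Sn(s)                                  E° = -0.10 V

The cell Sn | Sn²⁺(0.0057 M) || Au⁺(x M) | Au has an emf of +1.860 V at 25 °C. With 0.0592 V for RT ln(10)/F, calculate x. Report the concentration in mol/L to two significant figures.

0.24 M

Au⁺/Au is the cathode, Sn²⁺/Sn the anode: E°cell = +1.83 V, n = 2.
Overall reaction: 2 Au⁺(aq) + Sn(s) → 2 Au(s) + Sn²⁺(aq); Q = [Sn²⁺]^1/[Au⁺]^2.
From E = E° − (0.0592/n) log Q: log Q = (E° − E)·n/0.0592 = (+1.83 − (+1.860))·2/0.0592 = -1.0135.
So 2·log[Au⁺] = 1·log(0.0057) − log Q = -2.2441 − (-1.0135) = -1.2306; log[Au⁺] = -1.2306 / 2 = -0.6153; [Au⁺] = 10^(-0.6153) ≈ 0.24 M.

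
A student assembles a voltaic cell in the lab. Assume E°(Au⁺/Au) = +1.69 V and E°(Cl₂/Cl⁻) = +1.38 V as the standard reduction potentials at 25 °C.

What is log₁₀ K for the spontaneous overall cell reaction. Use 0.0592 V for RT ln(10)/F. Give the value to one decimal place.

Cathode: Au⁺/Au; anode: Cl₂/Cl⁻. E°cell = +0.31 V, n = 2.
log K = nE°cell / 0.0592 = (2)(+0.31) / 0.0592 = 10.5.

10.5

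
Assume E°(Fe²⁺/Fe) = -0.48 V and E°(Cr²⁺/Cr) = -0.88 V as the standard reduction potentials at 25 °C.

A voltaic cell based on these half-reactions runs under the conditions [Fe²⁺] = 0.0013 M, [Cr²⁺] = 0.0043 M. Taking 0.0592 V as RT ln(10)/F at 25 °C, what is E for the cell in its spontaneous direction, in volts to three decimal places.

Fe²⁺/Fe is the cathode (higher E°), Cr²⁺/Cr the anode: E°cell = -0.48 − (-0.88) = +0.40 V, n = 2.
Overall: Fe²⁺(aq) + Cr(s) → Fe(s) + Cr²⁺(aq)
Q = [Cr²⁺] / ([Fe²⁺]); log Q = 0.520.
E = E° − (0.0592/n) log Q = +0.40 − (0.0592/2)(0.520) = +0.385 V.

+0.385 V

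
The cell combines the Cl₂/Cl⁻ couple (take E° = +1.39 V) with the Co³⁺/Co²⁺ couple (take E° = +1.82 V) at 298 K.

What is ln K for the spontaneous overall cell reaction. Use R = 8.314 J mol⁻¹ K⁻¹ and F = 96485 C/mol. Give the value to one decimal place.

Cathode: Co³⁺/Co²⁺; anode: Cl₂/Cl⁻. E°cell = (+1.82) − (+1.39) = +0.43 V, with n = 2.
ΔG° = −nFE° = −RT ln K, so ln K = nFE°/(RT) = (2)(96485)(+0.43) / ((8.314)(298)) = 33.491.

33.5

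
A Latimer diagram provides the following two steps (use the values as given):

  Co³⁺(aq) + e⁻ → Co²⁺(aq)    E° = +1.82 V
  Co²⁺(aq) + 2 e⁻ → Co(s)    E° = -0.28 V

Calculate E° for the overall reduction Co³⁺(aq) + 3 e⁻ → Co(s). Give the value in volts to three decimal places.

Adding the free-energy changes (−nFE°) of the two steps gives −n₃FE°₃ = −n₁FE°₁ − n₂FE°₂.
E°₃ = (1×+1.82 + 2×-0.28) / 3 = (+1.260) / 3 = +0.420 V.

+0.420 V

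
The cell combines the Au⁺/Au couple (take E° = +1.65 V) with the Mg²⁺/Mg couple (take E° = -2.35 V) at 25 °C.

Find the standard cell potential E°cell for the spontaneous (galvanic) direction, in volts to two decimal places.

+4.00 V

The Au⁺/Au couple has the higher reduction potential, so it is the cathode; Mg²⁺/Mg is oxidised at the anode.
E°cell = E°(cathode) − E°(anode) = (+1.65) − (-2.35) = +4.00 V.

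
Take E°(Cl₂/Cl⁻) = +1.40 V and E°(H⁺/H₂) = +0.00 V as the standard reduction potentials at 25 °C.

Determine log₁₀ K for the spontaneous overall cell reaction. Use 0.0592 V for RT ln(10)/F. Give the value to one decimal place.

47.3

Cathode: Cl₂/Cl⁻; anode: H⁺/H₂. E°cell = +1.40 V, n = 2.
log K = nE°cell / 0.0592 = (2)(+1.40) / 0.0592 = 47.3.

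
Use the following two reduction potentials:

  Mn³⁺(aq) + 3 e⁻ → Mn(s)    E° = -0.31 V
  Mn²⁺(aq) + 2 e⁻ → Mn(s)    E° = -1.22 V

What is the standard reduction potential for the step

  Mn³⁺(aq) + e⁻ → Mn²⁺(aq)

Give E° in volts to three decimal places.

+1.510 V

Sequential free energies add, so n₃E°₃ = n₁E°₁ + n₂E°₂.
With n₃ = 3, and the known step contributing 2×(-1.22) V, the unknown satisfies 1·E° = 3×(-0.31) − 2×(-1.22) = +1.510.
E° = +1.510 / 1 = +1.510 V.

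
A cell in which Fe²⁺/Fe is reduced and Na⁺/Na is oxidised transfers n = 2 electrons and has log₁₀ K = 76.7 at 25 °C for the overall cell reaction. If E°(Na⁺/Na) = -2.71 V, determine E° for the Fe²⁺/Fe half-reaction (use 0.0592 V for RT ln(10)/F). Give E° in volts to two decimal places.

E°cell = (0.0592/n)·log K = (0.0592/2)(76.7) = +2.270 V.
Since Fe²⁺/Fe is the cathode and Na⁺/Na the anode, E°cell = E°(Fe²⁺/Fe) − E°(Na⁺/Na).
So E°(Fe²⁺/Fe) = E°cell + E°(Na⁺/Na) = +2.270 + (-2.71) = -0.44 V.

-0.44 V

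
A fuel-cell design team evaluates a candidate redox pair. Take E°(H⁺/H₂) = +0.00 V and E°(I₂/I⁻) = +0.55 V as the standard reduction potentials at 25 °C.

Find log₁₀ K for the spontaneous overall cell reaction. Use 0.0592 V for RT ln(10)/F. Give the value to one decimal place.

18.6

Cathode: I₂/I⁻; anode: H⁺/H₂. E°cell = +0.55 V, n = 2.
log K = nE°cell / 0.0592 = (2)(+0.55) / 0.0592 = 18.6.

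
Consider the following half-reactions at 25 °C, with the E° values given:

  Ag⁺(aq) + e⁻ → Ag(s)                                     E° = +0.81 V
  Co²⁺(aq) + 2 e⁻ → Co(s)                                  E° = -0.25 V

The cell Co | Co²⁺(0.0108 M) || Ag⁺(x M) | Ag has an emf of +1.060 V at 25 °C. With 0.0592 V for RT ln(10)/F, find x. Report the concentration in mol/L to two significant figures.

Ag⁺/Ag is the cathode, Co²⁺/Co the anode: E°cell = +1.06 V, n = 2.
Overall reaction: 2 Ag⁺(aq) + Co(s) → 2 Ag(s) + Co²⁺(aq); Q = [Co²⁺]^1/[Ag⁺]^2.
From E = E° − (0.0592/n) log Q: log Q = (E° − E)·n/0.0592 = (+1.06 − (+1.060))·2/0.0592 = 0.0000.
So 2·log[Ag⁺] = 1·log(0.0108) − log Q = -1.9666 − (0.0000) = -1.9666; log[Ag⁺] = -1.9666 / 2 = -0.9833; [Ag⁺] = 10^(-0.9833) ≈ 0.10 M.

0.10 M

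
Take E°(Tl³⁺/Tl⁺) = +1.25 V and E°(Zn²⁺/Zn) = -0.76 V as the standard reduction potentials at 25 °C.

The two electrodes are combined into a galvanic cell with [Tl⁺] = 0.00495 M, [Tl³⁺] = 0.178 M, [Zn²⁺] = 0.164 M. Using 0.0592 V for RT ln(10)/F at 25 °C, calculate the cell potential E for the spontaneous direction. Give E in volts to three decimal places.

Tl³⁺/Tl⁺ is the cathode (higher E°), Zn²⁺/Zn the anode: E°cell = +1.25 − (-0.76) = +2.01 V, n = 2.
Overall: Tl³⁺(aq) + Zn(s) → Tl⁺(aq) + Zn²⁺(aq)
Q = [Tl⁺]·[Zn²⁺] / ([Tl³⁺]); log Q = -2.341.
E = E° − (0.0592/n) log Q = +2.01 − (0.0592/2)(-2.341) = +2.079 V.

+2.079 V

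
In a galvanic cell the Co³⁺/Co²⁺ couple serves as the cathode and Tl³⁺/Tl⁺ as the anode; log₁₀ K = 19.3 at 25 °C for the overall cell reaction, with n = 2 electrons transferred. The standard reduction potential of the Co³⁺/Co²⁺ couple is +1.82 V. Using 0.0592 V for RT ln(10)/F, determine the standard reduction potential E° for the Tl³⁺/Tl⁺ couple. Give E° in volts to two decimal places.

E°cell = (0.0592/n)·log K = (0.0592/2)(19.3) = +0.571 V.
Since Co³⁺/Co²⁺ is the cathode and Tl³⁺/Tl⁺ the anode, E°cell = E°(Co³⁺/Co²⁺) − E°(Tl³⁺/Tl⁺).
So E°(Tl³⁺/Tl⁺) = E°(Co³⁺/Co²⁺) − E°cell = (+1.82) − (+0.571) = +1.25 V.

+1.25 V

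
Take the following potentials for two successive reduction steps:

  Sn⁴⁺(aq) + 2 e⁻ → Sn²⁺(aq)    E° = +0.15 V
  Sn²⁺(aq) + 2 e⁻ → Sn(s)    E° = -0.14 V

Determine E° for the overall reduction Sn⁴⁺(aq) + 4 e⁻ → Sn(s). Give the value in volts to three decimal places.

+0.005 V

Since ΔG° = −nFE° is additive over sequential reductions, n₃E°₃ = n₁E°₁ + n₂E°₂.
E°₃ = (2×+0.15 + 2×-0.14) / 4 = (+0.020) / 4 = +0.005 V.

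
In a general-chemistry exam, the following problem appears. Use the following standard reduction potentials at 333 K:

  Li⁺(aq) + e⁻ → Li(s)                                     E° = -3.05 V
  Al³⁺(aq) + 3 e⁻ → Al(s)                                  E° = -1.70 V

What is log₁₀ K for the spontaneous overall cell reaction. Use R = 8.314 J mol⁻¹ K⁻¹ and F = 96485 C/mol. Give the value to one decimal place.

Cathode: Al³⁺/Al; anode: Li⁺/Li. E°cell = (-1.70) − (-3.05) = +1.35 V, with n = 3.
ΔG° = −nFE° = −RT ln K, so ln K = nFE°/(RT) = (3)(96485)(+1.35) / ((8.314)(333)) = 141.143.
log₁₀ K = 141.143 / ln 10 = 61.3.

61.3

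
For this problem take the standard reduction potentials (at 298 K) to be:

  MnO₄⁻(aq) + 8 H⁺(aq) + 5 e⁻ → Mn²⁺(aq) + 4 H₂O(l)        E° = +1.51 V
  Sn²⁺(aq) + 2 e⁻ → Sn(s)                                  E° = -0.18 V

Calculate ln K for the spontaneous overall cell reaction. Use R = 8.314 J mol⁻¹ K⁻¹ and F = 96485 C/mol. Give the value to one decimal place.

658.1

Cathode: MnO₄⁻/Mn²⁺; anode: Sn²⁺/Sn. E°cell = (+1.51) − (-0.18) = +1.69 V, with n = 10.
ΔG° = −nFE° = −RT ln K, so ln K = nFE°/(RT) = (10)(96485)(+1.69) / ((8.314)(298)) = 658.143.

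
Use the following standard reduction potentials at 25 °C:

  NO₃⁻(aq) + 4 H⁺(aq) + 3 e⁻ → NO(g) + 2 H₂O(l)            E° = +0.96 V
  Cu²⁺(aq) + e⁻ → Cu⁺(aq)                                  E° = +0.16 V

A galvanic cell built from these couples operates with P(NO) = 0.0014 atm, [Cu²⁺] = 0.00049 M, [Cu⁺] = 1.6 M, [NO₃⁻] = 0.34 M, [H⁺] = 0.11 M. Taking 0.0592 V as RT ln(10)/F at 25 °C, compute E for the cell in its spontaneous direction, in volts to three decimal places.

NO₃⁻/NO is the cathode (higher E°), Cu²⁺/Cu⁺ the anode: E°cell = +0.96 − (+0.16) = +0.80 V, n = 3.
Overall: NO₃⁻(aq) + 4 H⁺(aq) + 3 Cu⁺(aq) → NO(g) + 2 H₂O(l) + 3 Cu²⁺(aq)
Q = P(NO)·[Cu²⁺]^3 / ([NO₃⁻]·[H⁺]^4·[Cu⁺]^3); log Q = -9.093.
E = E° − (0.0592/n) log Q = +0.80 − (0.0592/3)(-9.093) = +0.979 V.

+0.979 V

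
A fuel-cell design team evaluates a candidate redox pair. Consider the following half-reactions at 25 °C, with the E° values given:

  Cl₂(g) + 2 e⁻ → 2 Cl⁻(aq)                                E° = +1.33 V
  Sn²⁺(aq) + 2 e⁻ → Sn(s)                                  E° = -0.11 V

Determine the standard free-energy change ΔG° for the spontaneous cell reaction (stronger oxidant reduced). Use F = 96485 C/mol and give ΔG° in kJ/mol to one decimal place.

Cl₂/Cl⁻ (E° = +1.33 V) is the cathode; Sn²⁺/Sn (E° = -0.11 V) is the anode, so E°cell = +1.44 V.
Balancing electrons gives n = 2 (lcm of 2 and 2).
ΔG° = −nFE° = −(2)(96485)(+1.44) = -277,877 J = -277.9 kJ/mol.

-277.9 kJ/mol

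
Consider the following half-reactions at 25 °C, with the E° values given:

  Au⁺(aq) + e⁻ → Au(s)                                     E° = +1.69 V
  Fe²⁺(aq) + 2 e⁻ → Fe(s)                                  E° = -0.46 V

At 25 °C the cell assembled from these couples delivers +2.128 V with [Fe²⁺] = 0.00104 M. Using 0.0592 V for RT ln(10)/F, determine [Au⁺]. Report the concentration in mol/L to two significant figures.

Au⁺/Au is the cathode, Fe²⁺/Fe the anode: E°cell = +2.15 V, n = 2.
Overall reaction: 2 Au⁺(aq) + Fe(s) → 2 Au(s) + Fe²⁺(aq); Q = [Fe²⁺]^1/[Au⁺]^2.
From E = E° − (0.0592/n) log Q: log Q = (E° − E)·n/0.0592 = (+2.15 − (+2.128))·2/0.0592 = 0.7432.
So 2·log[Au⁺] = 1·log(0.00104) − log Q = -2.9830 − (0.7432) = -3.7262; log[Au⁺] = -3.7262 / 2 = -1.8631; [Au⁺] = 10^(-1.8631) ≈ 0.014 M.

0.014 M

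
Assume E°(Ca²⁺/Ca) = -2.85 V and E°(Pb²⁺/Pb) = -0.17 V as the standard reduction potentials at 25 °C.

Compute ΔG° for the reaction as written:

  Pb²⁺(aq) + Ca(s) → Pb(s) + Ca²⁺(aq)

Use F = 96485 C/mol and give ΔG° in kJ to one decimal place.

As written, Pb²⁺/Pb is reduced (cathode) and Ca²⁺/Ca is oxidised (anode), so E°cell = (-0.17) − (-2.85) = +2.68 V.
Balancing electrons gives n = 2.
ΔG° = −nFE° = −(2)(96485)(+2.68) = -517,160 J = -517.2 kJ.

-517.2 kJ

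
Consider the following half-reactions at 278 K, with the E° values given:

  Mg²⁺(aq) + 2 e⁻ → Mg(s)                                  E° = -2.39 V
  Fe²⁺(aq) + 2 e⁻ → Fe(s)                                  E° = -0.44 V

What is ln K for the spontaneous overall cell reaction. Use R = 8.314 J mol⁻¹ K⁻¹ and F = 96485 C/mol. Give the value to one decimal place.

162.8

Cathode: Fe²⁺/Fe; anode: Mg²⁺/Mg. E°cell = (-0.44) − (-2.39) = +1.95 V, with n = 2.
ΔG° = −nFE° = −RT ln K, so ln K = nFE°/(RT) = (2)(96485)(+1.95) / ((8.314)(278)) = 162.806.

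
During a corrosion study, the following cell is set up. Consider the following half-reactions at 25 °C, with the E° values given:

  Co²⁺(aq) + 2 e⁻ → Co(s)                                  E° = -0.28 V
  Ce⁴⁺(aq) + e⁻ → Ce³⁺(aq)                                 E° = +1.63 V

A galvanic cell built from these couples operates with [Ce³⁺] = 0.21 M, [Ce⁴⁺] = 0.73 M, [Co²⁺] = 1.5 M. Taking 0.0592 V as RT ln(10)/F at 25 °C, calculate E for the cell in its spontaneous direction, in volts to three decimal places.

+1.937 V

Ce⁴⁺/Ce³⁺ is the cathode (higher E°), Co²⁺/Co the anode: E°cell = +1.63 − (-0.28) = +1.91 V, n = 2.
Overall: 2 Ce⁴⁺(aq) + Co(s) → 2 Ce³⁺(aq) + Co²⁺(aq)
Q = [Ce³⁺]^2·[Co²⁺] / ([Ce⁴⁺]^2); log Q = -0.906.
E = E° − (0.0592/n) log Q = +1.91 − (0.0592/2)(-0.906) = +1.937 V.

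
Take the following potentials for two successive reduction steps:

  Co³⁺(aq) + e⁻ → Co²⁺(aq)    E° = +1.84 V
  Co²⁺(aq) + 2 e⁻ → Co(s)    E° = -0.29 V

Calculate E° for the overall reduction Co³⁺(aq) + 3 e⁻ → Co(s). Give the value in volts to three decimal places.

Standard free energies of sequential steps add: ΔG°₃ = ΔG°₁ + ΔG°₂, so n₃E°₃ = n₁E°₁ + n₂E°₂.
E°₃ = (1×+1.84 + 2×-0.29) / 3 = (+1.260) / 3 = +0.420 V.

+0.420 V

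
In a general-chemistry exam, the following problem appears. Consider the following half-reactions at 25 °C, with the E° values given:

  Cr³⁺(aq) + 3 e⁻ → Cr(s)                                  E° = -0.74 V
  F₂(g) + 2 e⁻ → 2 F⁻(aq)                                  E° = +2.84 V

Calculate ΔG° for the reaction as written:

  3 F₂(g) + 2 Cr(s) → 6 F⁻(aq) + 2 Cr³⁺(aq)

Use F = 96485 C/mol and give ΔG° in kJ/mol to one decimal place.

As written, F₂/F⁻ is reduced (cathode) and Cr³⁺/Cr is oxidised (anode), so E°cell = (+2.84) − (-0.74) = +3.58 V.
Balancing electrons gives n = 6.
ΔG° = −nFE° = −(6)(96485)(+3.58) = -2,072,498 J = -2072.5 kJ/mol.

-2072.5 kJ/mol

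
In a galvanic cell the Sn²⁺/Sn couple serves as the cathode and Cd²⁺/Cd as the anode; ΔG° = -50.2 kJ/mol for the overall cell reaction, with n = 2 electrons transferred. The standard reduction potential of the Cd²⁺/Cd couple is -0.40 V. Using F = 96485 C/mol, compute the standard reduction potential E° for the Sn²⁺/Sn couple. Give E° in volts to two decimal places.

-0.14 V

E°cell = −ΔG°/(nF) = −(-50.2×10³)/((2)(96485)) = +0.260 V.
Since Sn²⁺/Sn is the cathode and Cd²⁺/Cd the anode, E°cell = E°(Sn²⁺/Sn) − E°(Cd²⁺/Cd).
So E°(Sn²⁺/Sn) = E°cell + E°(Cd²⁺/Cd) = +0.260 + (-0.40) = -0.14 V.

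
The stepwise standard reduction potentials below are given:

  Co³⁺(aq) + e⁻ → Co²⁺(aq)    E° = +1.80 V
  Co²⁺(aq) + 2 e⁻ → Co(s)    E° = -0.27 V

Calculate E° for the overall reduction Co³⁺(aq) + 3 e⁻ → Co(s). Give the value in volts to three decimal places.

+0.420 V

Standard free energies of sequential steps add: ΔG°₃ = ΔG°₁ + ΔG°₂, so n₃E°₃ = n₁E°₁ + n₂E°₂.
E°₃ = (1×+1.80 + 2×-0.27) / 3 = (+1.260) / 3 = +0.420 V.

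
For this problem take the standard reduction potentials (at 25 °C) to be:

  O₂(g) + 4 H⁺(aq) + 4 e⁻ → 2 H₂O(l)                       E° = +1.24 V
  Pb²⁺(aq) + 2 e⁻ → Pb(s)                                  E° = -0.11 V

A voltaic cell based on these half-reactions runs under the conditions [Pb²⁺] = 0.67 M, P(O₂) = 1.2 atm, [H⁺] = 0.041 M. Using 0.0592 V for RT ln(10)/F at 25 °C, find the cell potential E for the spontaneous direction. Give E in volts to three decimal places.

O₂/H₂O is the cathode (higher E°), Pb²⁺/Pb the anode: E°cell = +1.24 − (-0.11) = +1.35 V, n = 4.
Overall: O₂(g) + 4 H⁺(aq) + 2 Pb(s) → 2 H₂O(l) + 2 Pb²⁺(aq)
Q = [Pb²⁺]^2 / (P(O₂)·[H⁺]^4); log Q = 5.122.
E = E° − (0.0592/n) log Q = +1.35 − (0.0592/4)(5.122) = +1.274 V.

+1.274 V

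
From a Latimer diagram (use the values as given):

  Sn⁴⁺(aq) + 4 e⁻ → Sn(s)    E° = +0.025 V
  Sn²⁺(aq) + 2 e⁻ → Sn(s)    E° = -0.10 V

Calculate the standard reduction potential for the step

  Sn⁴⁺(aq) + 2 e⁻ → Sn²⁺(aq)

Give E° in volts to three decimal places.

+0.150 V

Sequential free energies add, so n₃E°₃ = n₁E°₁ + n₂E°₂.
With n₃ = 4, and the known step contributing 2×(-0.10) V, the unknown satisfies 2·E° = 4×(+0.025) − 2×(-0.10) = +0.300.
E° = +0.300 / 2 = +0.150 V.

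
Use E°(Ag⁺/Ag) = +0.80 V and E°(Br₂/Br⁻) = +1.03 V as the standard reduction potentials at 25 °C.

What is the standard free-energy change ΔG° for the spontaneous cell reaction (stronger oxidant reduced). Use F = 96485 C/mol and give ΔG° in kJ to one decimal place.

-44.4 kJ

Br₂/Br⁻ (E° = +1.03 V) is the cathode; Ag⁺/Ag (E° = +0.80 V) is the anode, so E°cell = +0.23 V.
Balancing electrons gives n = 2 (lcm of 2 and 1).
ΔG° = −nFE° = −(2)(96485)(+0.23) = -44,383 J = -44.4 kJ.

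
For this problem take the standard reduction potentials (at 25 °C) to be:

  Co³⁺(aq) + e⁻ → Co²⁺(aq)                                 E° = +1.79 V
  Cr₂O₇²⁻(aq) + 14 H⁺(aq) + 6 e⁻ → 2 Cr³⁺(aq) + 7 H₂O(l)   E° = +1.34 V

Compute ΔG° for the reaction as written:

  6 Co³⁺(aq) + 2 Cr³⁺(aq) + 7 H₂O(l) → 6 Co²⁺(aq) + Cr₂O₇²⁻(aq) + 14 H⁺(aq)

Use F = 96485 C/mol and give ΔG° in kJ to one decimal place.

As written, Co³⁺/Co²⁺ is reduced (cathode) and Cr₂O₇²⁻/Cr³⁺ is oxidised (anode), so E°cell = (+1.79) − (+1.34) = +0.45 V.
Balancing electrons gives n = 6.
ΔG° = −nFE° = −(6)(96485)(+0.45) = -260,510 J = -260.5 kJ.

-260.5 kJ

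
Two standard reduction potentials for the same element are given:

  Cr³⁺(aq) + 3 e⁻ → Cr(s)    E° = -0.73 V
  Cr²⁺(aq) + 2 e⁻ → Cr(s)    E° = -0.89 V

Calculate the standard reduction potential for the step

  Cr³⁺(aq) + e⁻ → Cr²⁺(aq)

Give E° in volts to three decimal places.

Sequential free energies add, so n₃E°₃ = n₁E°₁ + n₂E°₂.
With n₃ = 3, and the known step contributing 2×(-0.89) V, the unknown satisfies 1·E° = 3×(-0.73) − 2×(-0.89) = -0.410.
E° = -0.410 / 1 = -0.410 V.

-0.410 V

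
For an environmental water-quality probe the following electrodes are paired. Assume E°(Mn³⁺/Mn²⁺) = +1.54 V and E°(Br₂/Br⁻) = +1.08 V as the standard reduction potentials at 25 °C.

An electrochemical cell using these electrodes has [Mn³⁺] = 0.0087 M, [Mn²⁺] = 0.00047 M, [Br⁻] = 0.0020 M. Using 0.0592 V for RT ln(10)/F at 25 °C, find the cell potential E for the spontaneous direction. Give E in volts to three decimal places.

+0.375 V

Mn³⁺/Mn²⁺ is the cathode (higher E°), Br₂/Br⁻ the anode: E°cell = +1.54 − (+1.08) = +0.46 V, n = 2.
Overall: 2 Mn³⁺(aq) + 2 Br⁻(aq) → 2 Mn²⁺(aq) + Br₂(l)
Q = [Mn²⁺]^2 / ([Mn³⁺]^2·[Br⁻]^2); log Q = 2.863.
E = E° − (0.0592/n) log Q = +0.46 − (0.0592/2)(2.863) = +0.375 V.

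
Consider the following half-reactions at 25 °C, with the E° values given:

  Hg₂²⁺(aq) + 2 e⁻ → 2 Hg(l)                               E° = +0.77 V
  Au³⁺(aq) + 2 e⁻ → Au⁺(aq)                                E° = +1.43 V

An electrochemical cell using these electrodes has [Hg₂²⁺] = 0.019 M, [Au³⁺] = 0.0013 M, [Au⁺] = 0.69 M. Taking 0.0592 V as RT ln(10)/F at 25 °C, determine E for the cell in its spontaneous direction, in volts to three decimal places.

+0.630 V

Au³⁺/Au⁺ is the cathode (higher E°), Hg₂²⁺/Hg the anode: E°cell = +1.43 − (+0.77) = +0.66 V, n = 2.
Overall: Au³⁺(aq) + 2 Hg(l) → Au⁺(aq) + Hg₂²⁺(aq)
Q = [Au⁺]·[Hg₂²⁺] / ([Au³⁺]); log Q = 1.004.
E = E° − (0.0592/n) log Q = +0.66 − (0.0592/2)(1.004) = +0.630 V.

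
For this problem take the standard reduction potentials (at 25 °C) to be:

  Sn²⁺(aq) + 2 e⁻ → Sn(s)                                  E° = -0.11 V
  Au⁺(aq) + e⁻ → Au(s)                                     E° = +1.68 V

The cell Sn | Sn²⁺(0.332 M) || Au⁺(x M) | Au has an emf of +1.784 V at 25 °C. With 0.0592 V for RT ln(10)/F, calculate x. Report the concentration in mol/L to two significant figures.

Au⁺/Au is the cathode, Sn²⁺/Sn the anode: E°cell = +1.79 V, n = 2.
Overall reaction: 2 Au⁺(aq) + Sn(s) → 2 Au(s) + Sn²⁺(aq); Q = [Sn²⁺]^1/[Au⁺]^2.
From E = E° − (0.0592/n) log Q: log Q = (E° − E)·n/0.0592 = (+1.79 − (+1.784))·2/0.0592 = 0.2027.
So 2·log[Au⁺] = 1·log(0.332) − log Q = -0.4789 − (0.2027) = -0.6816; log[Au⁺] = -0.6816 / 2 = -0.3408; [Au⁺] = 10^(-0.3408) ≈ 0.46 M.

0.46 M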